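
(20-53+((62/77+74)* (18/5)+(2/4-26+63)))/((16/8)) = 42165/308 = 136.90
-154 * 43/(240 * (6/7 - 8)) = 23177/6000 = 3.86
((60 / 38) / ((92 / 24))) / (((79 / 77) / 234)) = 3243240 / 34523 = 93.94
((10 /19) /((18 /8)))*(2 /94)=0.00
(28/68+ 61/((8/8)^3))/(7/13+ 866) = 4524/63835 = 0.07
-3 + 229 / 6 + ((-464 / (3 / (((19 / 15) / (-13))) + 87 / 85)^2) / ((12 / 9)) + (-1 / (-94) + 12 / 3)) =117014130927 / 3017030768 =38.78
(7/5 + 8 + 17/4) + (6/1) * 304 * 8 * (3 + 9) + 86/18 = 31522037/180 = 175122.43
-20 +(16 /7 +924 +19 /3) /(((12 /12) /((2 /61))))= 13550 /1281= 10.58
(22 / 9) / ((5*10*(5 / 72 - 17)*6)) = -44 / 91425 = -0.00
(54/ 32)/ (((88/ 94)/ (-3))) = -3807/ 704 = -5.41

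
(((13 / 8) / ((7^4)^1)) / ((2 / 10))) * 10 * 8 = 650 / 2401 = 0.27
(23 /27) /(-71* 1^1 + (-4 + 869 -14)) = 23 /21060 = 0.00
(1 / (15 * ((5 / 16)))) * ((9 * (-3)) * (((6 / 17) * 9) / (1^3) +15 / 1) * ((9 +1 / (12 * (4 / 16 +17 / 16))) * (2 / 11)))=-5646048 / 32725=-172.53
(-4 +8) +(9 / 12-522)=-2069 / 4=-517.25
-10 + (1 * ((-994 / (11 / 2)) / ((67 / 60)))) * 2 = -245930 / 737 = -333.69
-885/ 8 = -110.62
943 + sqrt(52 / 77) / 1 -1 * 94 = 2 * sqrt(1001) / 77 + 849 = 849.82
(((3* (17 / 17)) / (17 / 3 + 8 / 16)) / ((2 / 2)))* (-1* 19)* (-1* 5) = 46.22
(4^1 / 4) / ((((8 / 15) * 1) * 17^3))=15 / 39304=0.00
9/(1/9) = 81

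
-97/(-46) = 97/46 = 2.11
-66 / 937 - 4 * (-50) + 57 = 240743 / 937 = 256.93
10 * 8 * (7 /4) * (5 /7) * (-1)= -100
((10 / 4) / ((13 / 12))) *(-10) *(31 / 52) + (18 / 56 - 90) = -489459 / 4732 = -103.44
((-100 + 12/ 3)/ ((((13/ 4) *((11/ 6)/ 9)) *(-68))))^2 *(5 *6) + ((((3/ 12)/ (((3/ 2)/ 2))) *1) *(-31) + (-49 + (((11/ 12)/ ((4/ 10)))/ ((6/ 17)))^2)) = 14613157441009/ 122544804096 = 119.25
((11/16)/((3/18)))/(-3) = -11/8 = -1.38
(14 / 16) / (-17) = -7 / 136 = -0.05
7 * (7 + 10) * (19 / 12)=188.42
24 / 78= 4 / 13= 0.31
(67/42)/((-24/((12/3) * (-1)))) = 0.27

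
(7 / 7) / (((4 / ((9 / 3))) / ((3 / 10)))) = 9 / 40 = 0.22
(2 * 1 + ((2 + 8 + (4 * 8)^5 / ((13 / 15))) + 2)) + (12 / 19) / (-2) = 9563016500 / 247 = 38716665.99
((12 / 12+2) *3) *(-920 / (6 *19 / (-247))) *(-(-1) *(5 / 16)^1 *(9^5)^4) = 272635647919351628362425 / 4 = 68158911979837907090606.25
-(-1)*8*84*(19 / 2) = 6384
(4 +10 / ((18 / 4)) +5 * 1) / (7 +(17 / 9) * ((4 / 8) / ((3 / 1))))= 606 / 395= 1.53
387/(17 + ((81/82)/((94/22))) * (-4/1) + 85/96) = 71591904/3137587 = 22.82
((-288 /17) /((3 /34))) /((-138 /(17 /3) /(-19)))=-10336 /69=-149.80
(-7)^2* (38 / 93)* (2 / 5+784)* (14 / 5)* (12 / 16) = 25559674 / 775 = 32980.22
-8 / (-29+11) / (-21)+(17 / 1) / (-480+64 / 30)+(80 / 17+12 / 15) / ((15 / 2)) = 55716307 / 82252800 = 0.68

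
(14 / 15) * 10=28 / 3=9.33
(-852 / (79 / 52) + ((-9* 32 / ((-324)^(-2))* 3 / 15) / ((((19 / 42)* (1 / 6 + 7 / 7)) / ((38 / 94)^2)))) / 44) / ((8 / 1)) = -51725187534 / 9598105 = -5389.10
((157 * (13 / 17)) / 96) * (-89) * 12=-1335.65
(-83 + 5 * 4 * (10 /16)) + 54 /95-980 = -199487 /190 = -1049.93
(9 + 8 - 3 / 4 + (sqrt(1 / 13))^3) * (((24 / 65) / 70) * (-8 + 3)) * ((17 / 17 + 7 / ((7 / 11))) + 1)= -39 / 7 - 12 * sqrt(13) / 5915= -5.58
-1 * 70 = -70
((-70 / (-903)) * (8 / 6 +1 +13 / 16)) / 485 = 151 / 300312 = 0.00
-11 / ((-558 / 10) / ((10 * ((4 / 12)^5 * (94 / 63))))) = 51700 / 4271211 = 0.01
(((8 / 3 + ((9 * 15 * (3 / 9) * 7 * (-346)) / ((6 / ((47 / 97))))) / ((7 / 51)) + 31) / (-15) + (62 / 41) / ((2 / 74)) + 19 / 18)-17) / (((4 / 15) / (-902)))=-14588127.81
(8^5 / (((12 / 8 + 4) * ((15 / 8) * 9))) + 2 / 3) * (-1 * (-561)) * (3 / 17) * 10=1050556 / 3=350185.33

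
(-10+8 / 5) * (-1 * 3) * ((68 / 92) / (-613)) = -2142 / 70495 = -0.03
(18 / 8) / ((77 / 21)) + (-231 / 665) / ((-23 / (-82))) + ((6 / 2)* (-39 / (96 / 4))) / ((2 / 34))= -16055343 / 192280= -83.50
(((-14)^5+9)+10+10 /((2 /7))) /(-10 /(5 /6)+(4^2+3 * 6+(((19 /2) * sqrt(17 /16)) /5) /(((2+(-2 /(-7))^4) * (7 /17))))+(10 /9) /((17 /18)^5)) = -20804.34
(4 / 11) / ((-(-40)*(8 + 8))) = 1 / 1760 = 0.00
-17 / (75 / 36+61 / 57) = -3876 / 719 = -5.39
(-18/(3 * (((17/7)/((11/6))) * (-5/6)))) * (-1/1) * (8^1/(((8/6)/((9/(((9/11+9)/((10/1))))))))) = -5082/17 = -298.94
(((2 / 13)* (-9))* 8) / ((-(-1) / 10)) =-1440 / 13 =-110.77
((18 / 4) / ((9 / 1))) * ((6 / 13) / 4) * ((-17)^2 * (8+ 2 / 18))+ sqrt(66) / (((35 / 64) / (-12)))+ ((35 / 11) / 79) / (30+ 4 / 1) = 311668711 / 2304588 -768 * sqrt(66) / 35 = -43.03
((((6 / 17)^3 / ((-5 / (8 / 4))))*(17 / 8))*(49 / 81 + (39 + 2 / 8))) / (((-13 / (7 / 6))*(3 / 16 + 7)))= 361564 / 19442475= 0.02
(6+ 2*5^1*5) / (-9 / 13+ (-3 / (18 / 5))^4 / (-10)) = -1886976 / 24953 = -75.62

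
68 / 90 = 34 / 45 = 0.76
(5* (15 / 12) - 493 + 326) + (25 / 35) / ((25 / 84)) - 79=-4747 / 20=-237.35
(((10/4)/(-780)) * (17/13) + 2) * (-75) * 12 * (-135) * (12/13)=491771250/2197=223837.62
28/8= 7/2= 3.50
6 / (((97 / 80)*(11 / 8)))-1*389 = -411223 / 1067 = -385.40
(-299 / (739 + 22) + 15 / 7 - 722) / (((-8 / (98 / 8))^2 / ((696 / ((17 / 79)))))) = -2261238986727 / 413984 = -5462141.02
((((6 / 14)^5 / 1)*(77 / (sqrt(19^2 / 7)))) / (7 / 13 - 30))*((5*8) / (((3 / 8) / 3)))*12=-133436160*sqrt(7) / 17472077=-20.21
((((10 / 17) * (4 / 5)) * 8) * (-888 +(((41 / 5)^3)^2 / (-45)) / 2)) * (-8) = 128477.42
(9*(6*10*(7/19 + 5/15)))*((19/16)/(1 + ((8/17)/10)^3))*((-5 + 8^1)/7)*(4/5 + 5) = 4808598750/4299323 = 1118.45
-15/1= -15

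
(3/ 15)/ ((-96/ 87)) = -29/ 160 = -0.18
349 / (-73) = -349 / 73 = -4.78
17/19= 0.89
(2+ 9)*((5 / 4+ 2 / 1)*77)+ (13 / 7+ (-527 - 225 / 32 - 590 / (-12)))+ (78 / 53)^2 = 4288563451 / 1887648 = 2271.91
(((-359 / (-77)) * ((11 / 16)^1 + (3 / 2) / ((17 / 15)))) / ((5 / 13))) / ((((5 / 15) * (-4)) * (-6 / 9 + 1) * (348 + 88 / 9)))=-206780769 / 1348793600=-0.15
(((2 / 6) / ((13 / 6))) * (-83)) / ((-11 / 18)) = 2988 / 143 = 20.90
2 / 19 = 0.11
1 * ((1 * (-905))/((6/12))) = -1810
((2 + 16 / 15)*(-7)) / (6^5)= -161 / 58320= -0.00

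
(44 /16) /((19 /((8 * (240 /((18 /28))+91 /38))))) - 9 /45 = 2354732 /5415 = 434.85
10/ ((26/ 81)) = 405/ 13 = 31.15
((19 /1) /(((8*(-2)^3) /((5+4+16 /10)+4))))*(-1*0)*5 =0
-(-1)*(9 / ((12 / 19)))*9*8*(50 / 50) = 1026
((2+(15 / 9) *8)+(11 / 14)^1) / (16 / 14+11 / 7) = 677 / 114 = 5.94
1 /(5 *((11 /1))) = 1 /55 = 0.02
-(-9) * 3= 27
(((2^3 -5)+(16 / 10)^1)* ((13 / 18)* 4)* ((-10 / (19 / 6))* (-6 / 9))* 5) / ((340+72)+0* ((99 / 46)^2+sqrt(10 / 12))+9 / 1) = 0.33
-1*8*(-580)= 4640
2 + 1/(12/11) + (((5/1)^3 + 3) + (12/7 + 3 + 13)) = 12485/84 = 148.63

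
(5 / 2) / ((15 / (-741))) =-247 / 2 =-123.50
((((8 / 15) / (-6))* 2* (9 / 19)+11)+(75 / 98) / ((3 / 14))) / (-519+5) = -4817 / 170905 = -0.03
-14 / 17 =-0.82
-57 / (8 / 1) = -57 / 8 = -7.12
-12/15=-4/5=-0.80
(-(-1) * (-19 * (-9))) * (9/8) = 1539/8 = 192.38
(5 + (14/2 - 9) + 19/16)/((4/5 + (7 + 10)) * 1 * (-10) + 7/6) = -201/8488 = -0.02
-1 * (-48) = 48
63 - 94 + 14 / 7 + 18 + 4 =-7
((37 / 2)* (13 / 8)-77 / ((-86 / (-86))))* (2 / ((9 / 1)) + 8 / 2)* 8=-14269 / 9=-1585.44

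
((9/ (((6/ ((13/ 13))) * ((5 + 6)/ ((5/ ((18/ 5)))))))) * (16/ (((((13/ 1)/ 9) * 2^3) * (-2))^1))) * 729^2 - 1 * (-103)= -39799159/ 572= -69578.95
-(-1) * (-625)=-625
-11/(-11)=1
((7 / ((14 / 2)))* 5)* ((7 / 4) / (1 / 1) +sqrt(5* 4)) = 31.11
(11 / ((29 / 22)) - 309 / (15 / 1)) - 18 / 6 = -2212 / 145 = -15.26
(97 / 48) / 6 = 97 / 288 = 0.34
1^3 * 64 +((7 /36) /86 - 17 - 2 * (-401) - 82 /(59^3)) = 539840706797 /635853384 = 849.00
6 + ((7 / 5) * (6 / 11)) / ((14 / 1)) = 333 / 55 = 6.05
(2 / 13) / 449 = 2 / 5837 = 0.00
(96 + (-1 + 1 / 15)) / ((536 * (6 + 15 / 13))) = 299 / 12060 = 0.02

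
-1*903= -903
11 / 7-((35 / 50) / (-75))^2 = 6187157 / 3937500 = 1.57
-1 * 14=-14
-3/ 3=-1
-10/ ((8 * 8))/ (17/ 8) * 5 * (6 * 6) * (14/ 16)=-11.58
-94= -94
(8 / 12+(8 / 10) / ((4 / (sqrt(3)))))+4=sqrt(3) / 5+14 / 3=5.01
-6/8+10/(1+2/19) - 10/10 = 613/84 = 7.30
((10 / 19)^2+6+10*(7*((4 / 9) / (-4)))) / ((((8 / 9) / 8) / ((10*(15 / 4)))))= -182850 / 361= -506.51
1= 1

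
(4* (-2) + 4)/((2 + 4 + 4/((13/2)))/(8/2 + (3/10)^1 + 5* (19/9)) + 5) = -69524/94645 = -0.73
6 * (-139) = -834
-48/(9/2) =-32/3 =-10.67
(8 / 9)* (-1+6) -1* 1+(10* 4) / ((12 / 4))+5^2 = 376 / 9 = 41.78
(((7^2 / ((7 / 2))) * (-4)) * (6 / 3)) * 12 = -1344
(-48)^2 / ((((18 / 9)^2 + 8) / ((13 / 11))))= 2496 / 11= 226.91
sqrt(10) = 3.16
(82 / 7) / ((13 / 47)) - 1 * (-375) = 37979 / 91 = 417.35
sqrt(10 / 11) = sqrt(110) / 11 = 0.95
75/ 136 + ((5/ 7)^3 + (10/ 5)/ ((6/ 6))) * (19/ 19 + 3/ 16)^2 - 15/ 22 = 52607857/ 16420096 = 3.20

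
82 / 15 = 5.47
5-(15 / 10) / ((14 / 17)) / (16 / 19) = 1271 / 448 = 2.84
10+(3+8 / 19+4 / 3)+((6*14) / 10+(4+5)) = 9164 / 285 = 32.15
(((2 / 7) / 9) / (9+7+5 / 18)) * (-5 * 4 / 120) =-2 / 6153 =-0.00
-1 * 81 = -81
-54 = -54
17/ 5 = 3.40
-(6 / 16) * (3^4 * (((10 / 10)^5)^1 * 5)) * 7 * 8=-8505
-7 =-7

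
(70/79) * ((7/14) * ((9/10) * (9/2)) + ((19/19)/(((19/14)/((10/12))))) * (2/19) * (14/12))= 1910783/1026684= 1.86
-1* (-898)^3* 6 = 4344904752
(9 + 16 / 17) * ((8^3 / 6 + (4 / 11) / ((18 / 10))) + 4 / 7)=10084568 / 11781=856.00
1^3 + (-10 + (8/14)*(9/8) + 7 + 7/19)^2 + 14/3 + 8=3740519/212268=17.62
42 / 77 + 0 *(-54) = 6 / 11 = 0.55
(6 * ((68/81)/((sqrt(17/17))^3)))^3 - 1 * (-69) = 3873583/19683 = 196.80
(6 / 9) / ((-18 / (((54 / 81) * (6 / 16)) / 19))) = -1 / 2052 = -0.00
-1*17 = -17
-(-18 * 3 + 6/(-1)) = 60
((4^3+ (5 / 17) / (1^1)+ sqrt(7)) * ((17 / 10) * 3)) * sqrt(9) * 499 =76347 * sqrt(7) / 10+ 4908663 / 10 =511065.82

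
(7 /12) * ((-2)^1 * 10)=-11.67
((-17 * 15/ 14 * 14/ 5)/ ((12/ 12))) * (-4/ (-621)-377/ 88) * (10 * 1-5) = 19870025/ 18216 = 1090.80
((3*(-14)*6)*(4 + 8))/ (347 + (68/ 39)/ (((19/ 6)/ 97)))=-27664/ 3663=-7.55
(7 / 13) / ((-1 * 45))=-7 / 585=-0.01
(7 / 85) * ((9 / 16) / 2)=63 / 2720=0.02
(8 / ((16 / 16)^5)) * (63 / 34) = 252 / 17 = 14.82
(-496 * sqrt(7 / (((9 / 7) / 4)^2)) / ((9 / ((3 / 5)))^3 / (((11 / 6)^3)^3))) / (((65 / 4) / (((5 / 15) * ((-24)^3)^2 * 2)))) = -134132439173562368 * sqrt(7) / 159924375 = -2219055580.49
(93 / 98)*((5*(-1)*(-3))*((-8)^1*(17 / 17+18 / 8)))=-18135 / 49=-370.10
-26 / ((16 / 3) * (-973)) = 39 / 7784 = 0.01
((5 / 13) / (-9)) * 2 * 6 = -0.51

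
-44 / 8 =-11 / 2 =-5.50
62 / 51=1.22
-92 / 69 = -4 / 3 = -1.33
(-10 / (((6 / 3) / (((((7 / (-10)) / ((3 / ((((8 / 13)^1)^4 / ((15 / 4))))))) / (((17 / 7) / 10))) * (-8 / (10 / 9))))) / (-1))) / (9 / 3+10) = 3211264 / 31559905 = 0.10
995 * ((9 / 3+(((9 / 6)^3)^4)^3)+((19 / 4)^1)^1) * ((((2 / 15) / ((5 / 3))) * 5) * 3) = 2607901557.94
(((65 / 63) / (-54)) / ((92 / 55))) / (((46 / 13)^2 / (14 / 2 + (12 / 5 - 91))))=2054195 / 27594756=0.07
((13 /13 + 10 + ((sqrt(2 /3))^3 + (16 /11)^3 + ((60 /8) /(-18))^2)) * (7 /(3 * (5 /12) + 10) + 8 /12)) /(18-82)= -79210687 /275996160-29 * sqrt(6) /6480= -0.30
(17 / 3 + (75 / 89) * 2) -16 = -2309 / 267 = -8.65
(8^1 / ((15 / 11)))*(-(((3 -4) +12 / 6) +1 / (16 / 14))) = -11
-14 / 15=-0.93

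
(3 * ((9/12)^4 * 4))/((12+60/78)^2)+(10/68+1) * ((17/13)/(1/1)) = 2686443/1763584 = 1.52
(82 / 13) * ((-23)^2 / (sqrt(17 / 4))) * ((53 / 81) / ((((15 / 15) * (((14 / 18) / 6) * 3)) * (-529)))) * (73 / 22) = -634516 * sqrt(17) / 153153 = -17.08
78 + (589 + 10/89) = 59373/89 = 667.11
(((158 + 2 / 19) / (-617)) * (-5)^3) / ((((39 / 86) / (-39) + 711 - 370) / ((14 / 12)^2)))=15823570 / 123759711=0.13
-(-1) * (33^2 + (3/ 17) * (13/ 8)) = 148143/ 136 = 1089.29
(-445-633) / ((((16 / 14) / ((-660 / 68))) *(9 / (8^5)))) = 1699962880 / 51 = 33332605.49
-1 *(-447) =447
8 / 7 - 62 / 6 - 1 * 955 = -20248 / 21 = -964.19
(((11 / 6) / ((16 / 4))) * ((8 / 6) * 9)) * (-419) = -4609 / 2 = -2304.50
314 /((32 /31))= 4867 /16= 304.19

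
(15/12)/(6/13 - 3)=-65/132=-0.49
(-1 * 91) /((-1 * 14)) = 13 /2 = 6.50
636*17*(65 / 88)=175695 / 22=7986.14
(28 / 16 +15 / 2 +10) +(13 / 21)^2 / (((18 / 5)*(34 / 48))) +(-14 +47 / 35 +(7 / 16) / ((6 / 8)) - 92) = -19043923 / 224910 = -84.67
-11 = -11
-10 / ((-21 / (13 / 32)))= 65 / 336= 0.19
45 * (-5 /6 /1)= -75 /2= -37.50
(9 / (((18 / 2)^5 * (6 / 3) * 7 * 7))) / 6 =1 / 3857868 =0.00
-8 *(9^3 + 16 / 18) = -52552 / 9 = -5839.11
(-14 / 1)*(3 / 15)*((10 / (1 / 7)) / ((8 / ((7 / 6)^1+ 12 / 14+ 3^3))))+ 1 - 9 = -719.08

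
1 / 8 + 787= 6297 / 8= 787.12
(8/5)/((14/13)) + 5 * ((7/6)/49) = 337/210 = 1.60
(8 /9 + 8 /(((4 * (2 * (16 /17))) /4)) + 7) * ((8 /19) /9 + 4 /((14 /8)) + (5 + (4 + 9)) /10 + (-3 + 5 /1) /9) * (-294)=-4196143 /270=-15541.27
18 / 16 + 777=6225 / 8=778.12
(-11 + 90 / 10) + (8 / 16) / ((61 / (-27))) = -2.22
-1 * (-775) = 775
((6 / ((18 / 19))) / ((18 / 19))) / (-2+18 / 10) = -1805 / 54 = -33.43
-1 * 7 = -7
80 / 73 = 1.10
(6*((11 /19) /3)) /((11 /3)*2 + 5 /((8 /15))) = 528 /7619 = 0.07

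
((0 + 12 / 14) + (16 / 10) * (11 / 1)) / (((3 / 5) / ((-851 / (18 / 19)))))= -5222587 / 189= -27632.74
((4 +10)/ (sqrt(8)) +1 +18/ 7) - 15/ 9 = 40/ 21 +7* sqrt(2)/ 2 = 6.85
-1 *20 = -20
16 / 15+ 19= 301 / 15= 20.07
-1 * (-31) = 31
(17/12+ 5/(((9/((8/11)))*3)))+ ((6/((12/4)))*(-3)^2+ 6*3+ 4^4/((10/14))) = 2351951/5940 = 395.95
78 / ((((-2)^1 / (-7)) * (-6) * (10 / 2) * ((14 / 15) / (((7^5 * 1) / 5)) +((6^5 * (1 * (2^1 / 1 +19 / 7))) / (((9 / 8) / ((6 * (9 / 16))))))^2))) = -655473 / 871164616734740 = -0.00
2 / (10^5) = 1 / 50000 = 0.00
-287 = -287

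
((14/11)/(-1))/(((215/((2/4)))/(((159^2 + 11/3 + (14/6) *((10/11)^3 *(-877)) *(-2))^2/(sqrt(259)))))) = -1424802640847364 *sqrt(259)/155020445305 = -147916.16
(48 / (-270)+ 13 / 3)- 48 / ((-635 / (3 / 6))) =4793 / 1143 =4.19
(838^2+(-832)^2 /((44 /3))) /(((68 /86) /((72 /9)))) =1417942544 /187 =7582580.45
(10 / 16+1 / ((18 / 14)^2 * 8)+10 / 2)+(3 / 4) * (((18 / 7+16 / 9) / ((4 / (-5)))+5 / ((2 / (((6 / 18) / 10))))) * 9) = -276091 / 9072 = -30.43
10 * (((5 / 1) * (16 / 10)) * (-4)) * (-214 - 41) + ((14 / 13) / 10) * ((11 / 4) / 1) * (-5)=4243123 / 52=81598.52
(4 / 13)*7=28 / 13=2.15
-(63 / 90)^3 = -343 / 1000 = -0.34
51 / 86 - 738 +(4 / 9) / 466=-132985277 / 180342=-737.41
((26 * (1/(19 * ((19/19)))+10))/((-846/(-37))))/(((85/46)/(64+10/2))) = 97199518/227715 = 426.85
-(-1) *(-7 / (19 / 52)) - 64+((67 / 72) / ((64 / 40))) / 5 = -908807 / 10944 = -83.04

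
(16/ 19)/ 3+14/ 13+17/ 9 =7217/ 2223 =3.25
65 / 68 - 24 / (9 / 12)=-2111 / 68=-31.04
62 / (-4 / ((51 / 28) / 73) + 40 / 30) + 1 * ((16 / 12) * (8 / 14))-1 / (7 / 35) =-394007 / 85134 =-4.63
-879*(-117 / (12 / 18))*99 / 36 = 3393819 / 8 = 424227.38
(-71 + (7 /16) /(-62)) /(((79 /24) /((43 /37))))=-9086631 /362452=-25.07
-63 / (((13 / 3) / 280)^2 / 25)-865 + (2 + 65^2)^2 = 1908146216 / 169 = 11290806.01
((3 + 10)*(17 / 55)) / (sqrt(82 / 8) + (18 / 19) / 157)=-47465496 / 20065570415 + 3933043738*sqrt(41) / 20065570415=1.25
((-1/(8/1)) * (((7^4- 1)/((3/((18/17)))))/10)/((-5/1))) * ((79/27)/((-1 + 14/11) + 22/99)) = 10428/833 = 12.52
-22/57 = -0.39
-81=-81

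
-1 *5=-5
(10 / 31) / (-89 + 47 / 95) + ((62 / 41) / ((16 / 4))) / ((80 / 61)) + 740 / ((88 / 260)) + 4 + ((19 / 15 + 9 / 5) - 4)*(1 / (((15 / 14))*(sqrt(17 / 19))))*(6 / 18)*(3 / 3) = 5150312536221 / 2351044960 - 196*sqrt(323) / 11475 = 2190.34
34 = 34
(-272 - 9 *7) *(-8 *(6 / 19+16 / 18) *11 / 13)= 6072880 / 2223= 2731.84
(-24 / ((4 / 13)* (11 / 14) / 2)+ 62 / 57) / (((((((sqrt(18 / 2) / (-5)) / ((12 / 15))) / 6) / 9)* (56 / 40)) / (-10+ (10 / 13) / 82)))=-79112034000 / 779779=-101454.43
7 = 7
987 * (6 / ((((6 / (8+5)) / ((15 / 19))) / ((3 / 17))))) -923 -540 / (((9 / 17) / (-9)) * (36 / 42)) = 3738596 / 323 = 11574.60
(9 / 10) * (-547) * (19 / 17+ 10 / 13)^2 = -856055547 / 488410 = -1752.74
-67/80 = -0.84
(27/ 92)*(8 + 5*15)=24.36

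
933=933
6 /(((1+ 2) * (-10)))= -1 /5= -0.20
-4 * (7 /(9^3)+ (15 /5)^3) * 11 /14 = -84.89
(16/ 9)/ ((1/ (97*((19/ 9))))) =29488/ 81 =364.05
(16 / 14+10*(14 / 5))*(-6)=-1224 / 7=-174.86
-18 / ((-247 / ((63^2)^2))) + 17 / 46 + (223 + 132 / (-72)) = 19568953204 / 17043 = 1148210.60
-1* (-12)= 12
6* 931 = 5586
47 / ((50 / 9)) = 423 / 50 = 8.46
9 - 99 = -90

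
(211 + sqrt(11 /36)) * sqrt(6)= sqrt(6) * (sqrt(11) + 1266) /6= 518.20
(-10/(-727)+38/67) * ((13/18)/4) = 5109/48709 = 0.10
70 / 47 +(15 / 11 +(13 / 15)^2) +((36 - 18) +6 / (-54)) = 277797 / 12925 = 21.49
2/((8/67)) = 67/4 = 16.75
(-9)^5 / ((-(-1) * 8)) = -59049 / 8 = -7381.12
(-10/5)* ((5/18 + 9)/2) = -167/18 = -9.28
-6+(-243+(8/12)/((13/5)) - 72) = -12509/39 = -320.74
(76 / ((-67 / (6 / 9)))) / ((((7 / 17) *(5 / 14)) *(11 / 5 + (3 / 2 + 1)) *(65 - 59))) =-5168 / 28341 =-0.18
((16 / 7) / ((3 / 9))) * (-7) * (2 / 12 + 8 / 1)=-392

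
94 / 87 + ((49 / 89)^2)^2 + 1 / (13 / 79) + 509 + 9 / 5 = 183807698208464 / 354807372855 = 518.05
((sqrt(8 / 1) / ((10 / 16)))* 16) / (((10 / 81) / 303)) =177710.30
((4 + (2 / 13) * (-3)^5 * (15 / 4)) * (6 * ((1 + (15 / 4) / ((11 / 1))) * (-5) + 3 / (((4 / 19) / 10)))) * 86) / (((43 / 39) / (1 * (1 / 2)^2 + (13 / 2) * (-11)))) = 54268923375 / 88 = 616692311.08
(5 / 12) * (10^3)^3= 1250000000 / 3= 416666666.67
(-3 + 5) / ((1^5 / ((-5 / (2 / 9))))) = -45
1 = 1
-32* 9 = -288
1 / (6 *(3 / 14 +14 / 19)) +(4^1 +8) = 9241 / 759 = 12.18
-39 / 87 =-13 / 29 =-0.45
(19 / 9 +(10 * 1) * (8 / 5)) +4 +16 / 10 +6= 1337 / 45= 29.71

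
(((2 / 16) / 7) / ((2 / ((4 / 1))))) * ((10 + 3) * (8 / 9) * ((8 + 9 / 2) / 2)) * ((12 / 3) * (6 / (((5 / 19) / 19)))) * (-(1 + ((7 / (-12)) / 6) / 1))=-1525225 / 378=-4034.99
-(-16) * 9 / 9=16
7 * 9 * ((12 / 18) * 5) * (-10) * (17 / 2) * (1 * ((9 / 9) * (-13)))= 232050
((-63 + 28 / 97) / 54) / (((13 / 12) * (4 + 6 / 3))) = -6083 / 34047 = -0.18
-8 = -8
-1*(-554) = 554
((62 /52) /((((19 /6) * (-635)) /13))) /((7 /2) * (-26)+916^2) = -31 /3374037575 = -0.00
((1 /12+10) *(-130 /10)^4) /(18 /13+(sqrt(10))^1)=-134779359 /2732+584043889 *sqrt(10) /16392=63337.77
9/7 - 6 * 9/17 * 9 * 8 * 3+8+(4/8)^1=-676.33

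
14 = 14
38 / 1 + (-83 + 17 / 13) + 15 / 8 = -4349 / 104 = -41.82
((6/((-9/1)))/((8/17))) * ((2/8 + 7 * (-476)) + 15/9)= 679337/144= 4717.62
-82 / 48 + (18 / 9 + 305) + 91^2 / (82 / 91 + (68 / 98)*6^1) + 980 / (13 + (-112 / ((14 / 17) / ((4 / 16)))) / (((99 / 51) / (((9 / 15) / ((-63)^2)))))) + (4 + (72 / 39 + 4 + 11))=2908119864387779 / 1427866608792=2036.69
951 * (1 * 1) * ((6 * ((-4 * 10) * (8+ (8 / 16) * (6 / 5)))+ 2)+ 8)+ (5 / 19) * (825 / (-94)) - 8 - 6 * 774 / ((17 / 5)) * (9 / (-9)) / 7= -415114859263 / 212534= -1953169.18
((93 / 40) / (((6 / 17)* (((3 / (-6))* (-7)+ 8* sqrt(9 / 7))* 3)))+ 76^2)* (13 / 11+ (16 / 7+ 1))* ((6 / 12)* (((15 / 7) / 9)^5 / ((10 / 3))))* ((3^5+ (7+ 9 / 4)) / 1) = 2858118625* sqrt(7) / 205562332899+ 7371356374667375 / 9866991979152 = 747.11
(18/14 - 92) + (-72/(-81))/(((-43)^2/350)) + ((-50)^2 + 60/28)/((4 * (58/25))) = 4839672955/27024984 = 179.08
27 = 27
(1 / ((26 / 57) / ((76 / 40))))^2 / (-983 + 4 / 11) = -1433531 / 81187600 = -0.02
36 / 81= 4 / 9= 0.44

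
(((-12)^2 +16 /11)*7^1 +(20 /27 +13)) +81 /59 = 18106436 /17523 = 1033.30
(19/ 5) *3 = 57/ 5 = 11.40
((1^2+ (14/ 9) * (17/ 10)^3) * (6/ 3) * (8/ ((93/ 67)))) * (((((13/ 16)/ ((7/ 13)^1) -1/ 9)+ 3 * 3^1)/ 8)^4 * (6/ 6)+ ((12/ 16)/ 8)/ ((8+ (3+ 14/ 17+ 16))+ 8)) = 912705952722435457098589/ 3207565650243354624000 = 284.55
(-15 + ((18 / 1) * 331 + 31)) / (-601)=-5974 / 601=-9.94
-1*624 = -624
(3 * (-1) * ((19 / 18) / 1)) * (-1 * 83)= 1577 / 6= 262.83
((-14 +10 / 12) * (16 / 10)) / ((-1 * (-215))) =-316 / 3225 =-0.10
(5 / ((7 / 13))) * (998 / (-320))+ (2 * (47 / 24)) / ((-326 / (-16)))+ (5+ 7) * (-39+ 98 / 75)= -1317410263 / 2738400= -481.09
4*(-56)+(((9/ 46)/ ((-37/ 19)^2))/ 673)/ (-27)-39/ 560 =-7976982835267/ 35600461680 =-224.07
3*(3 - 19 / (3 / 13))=-238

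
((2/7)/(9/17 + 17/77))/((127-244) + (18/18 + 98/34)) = -3179/944193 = -0.00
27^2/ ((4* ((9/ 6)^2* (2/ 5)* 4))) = 405/ 8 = 50.62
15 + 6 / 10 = 78 / 5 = 15.60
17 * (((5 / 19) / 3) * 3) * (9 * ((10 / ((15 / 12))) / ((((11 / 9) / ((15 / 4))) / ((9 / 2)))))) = 929475 / 209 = 4447.25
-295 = -295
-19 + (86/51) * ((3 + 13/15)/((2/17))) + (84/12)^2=85.42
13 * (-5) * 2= -130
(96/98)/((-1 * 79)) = -48/3871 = -0.01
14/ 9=1.56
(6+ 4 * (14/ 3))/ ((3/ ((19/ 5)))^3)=507566/ 10125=50.13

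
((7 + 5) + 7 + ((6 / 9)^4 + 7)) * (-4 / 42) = -4244 / 1701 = -2.50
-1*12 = -12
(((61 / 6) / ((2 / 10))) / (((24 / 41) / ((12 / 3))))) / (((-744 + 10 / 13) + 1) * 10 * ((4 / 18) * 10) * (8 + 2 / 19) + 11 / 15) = -15443675 / 5943751396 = -0.00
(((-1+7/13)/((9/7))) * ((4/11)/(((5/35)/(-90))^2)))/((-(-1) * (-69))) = 2469600/3289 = 750.87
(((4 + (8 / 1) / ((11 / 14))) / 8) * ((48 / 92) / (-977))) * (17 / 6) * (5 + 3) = -5304 / 247181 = -0.02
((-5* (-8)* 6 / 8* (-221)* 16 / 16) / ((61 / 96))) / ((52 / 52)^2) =-636480 / 61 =-10434.10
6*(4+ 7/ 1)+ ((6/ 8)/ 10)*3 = 2649/ 40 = 66.22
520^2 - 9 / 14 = 3785591 / 14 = 270399.36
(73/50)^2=5329/2500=2.13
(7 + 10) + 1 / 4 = 17.25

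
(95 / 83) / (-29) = -95 / 2407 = -0.04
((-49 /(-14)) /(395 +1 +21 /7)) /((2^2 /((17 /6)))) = 17 /2736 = 0.01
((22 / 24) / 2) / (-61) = -11 / 1464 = -0.01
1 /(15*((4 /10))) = 1 /6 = 0.17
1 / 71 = 0.01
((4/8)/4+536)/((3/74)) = 158693/12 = 13224.42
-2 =-2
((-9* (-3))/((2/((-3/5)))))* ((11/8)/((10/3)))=-2673/800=-3.34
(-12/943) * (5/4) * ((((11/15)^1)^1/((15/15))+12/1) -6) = -101/943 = -0.11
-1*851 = -851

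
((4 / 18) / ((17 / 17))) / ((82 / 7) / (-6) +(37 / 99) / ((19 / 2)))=-0.12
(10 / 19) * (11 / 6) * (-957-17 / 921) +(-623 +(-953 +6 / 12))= -262373587 / 104994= -2498.94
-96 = -96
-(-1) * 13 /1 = 13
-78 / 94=-0.83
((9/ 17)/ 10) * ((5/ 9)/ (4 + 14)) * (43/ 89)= 43/ 54468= 0.00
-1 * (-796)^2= -633616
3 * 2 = 6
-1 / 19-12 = -229 / 19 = -12.05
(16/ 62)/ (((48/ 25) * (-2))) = -25/ 372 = -0.07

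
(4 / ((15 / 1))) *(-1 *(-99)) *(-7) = -924 / 5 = -184.80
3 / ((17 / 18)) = 54 / 17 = 3.18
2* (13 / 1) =26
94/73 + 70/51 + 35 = 140209/3723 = 37.66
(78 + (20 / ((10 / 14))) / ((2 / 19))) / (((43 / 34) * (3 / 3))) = 272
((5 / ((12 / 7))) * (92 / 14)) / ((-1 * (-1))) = 115 / 6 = 19.17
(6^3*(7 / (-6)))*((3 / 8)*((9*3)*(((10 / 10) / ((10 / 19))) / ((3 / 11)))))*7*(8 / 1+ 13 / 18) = -43411599 / 40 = -1085289.98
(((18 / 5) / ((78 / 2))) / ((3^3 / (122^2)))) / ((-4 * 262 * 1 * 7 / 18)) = -7442 / 59605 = -0.12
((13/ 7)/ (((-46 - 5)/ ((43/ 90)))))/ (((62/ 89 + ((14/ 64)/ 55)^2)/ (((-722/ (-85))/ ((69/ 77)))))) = -24478625526784/ 103404058431327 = -0.24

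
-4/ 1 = -4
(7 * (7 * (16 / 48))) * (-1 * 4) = -196 / 3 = -65.33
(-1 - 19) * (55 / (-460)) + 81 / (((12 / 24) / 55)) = 204985 / 23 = 8912.39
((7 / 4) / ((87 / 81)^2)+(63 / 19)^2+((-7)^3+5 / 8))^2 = 108809.99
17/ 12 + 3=53/ 12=4.42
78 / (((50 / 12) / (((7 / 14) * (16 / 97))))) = 3744 / 2425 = 1.54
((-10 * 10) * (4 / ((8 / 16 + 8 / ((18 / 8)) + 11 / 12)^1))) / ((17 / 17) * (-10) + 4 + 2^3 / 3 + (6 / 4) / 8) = 691200 / 27029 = 25.57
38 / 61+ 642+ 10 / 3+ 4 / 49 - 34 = 5488144 / 8967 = 612.04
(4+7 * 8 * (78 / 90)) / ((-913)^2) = 788 / 12503535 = 0.00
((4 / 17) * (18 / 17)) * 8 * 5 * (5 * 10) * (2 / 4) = 72000 / 289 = 249.13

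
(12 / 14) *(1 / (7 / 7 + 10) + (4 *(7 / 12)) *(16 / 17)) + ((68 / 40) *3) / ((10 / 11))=990949 / 130900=7.57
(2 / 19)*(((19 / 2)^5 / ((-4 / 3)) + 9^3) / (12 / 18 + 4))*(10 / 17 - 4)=91163385 / 20672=4409.99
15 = 15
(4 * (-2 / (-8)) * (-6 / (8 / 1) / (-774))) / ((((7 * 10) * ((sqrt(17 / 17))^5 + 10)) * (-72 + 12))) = -1 / 47678400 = -0.00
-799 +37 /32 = -25531 /32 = -797.84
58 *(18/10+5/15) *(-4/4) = -1856/15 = -123.73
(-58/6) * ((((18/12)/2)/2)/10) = -29/80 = -0.36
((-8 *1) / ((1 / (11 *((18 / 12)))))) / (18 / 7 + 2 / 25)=-5775 / 116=-49.78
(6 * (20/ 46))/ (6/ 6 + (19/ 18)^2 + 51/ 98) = 952560/ 962021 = 0.99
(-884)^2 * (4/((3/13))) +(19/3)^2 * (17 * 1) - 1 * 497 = 121908800/9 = 13545422.22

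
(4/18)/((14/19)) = 19/63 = 0.30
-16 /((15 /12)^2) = -256 /25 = -10.24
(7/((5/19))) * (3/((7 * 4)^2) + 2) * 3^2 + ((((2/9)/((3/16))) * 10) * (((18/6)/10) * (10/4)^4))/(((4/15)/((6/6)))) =1680923/1680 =1000.55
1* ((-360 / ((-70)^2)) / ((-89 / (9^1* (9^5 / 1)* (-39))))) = -17109.45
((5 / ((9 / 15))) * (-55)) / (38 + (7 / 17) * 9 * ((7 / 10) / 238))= -722500 / 59919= -12.06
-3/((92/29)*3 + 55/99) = -0.30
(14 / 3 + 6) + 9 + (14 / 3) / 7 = 61 / 3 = 20.33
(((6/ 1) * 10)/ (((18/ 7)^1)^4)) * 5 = 60025/ 8748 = 6.86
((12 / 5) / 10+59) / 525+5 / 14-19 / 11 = -363043 / 288750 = -1.26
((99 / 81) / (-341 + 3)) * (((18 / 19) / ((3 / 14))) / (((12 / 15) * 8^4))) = -385 / 78913536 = -0.00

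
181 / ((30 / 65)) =2353 / 6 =392.17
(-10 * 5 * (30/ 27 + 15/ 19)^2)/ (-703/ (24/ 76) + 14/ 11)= 116187500/ 1431278721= 0.08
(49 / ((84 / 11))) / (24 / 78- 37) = -1001 / 5724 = -0.17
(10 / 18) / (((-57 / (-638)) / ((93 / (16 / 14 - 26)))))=-23.27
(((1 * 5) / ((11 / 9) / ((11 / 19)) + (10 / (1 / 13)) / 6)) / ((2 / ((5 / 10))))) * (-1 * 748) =-8415 / 214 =-39.32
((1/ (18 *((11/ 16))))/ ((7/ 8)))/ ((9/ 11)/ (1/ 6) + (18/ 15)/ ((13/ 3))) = 1040/ 58401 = 0.02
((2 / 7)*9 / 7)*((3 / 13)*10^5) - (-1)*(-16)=5389808 / 637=8461.24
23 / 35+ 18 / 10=86 / 35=2.46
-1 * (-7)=7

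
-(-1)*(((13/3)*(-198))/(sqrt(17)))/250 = -429*sqrt(17)/2125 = -0.83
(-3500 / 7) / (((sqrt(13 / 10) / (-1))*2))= 250*sqrt(130) / 13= 219.26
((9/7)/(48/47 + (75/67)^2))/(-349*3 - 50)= -632949/1228248371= -0.00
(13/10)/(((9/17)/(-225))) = -1105/2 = -552.50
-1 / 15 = -0.07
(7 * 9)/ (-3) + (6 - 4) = -19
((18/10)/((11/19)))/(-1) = -171/55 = -3.11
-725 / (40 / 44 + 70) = -1595 / 156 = -10.22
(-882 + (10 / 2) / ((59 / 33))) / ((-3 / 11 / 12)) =2282412 / 59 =38684.95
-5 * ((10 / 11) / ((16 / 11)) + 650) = -26025 / 8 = -3253.12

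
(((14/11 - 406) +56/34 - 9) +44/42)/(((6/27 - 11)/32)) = 154956000/126973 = 1220.39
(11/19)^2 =121/361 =0.34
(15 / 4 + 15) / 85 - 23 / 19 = -1279 / 1292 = -0.99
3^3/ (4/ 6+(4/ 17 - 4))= -1377/ 158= -8.72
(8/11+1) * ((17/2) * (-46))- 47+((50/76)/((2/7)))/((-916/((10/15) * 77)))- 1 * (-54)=-767873473/1148664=-668.49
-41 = -41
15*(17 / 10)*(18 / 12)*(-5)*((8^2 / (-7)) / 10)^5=1283457024 / 10504375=122.18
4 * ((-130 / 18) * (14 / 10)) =-364 / 9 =-40.44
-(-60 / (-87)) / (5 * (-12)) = 1 / 87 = 0.01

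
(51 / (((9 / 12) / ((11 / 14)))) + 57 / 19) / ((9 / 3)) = 395 / 21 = 18.81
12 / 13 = 0.92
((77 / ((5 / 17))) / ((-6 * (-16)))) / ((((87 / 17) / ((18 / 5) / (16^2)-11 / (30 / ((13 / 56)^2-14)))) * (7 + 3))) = 191696879 / 701568000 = 0.27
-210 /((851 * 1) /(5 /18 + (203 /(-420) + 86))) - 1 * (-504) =2465323 /5106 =482.83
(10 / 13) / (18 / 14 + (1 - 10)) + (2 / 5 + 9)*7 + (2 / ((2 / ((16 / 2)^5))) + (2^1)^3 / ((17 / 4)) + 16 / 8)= 979709278 / 29835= 32837.58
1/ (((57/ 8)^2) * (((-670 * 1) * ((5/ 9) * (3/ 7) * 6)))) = -112/ 5442075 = -0.00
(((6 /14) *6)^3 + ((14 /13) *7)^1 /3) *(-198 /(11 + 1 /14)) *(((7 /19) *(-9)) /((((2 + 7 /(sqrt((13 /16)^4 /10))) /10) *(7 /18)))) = -4088287309392 /76958808913 + 3096454293504 *sqrt(10) /10994115559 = 837.52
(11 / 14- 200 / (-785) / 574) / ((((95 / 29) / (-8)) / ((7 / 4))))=-2054563 / 611515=-3.36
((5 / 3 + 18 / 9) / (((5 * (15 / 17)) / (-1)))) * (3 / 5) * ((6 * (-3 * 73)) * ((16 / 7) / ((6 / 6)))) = 1497.71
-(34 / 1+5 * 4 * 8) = -194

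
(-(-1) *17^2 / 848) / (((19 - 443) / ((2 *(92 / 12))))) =-6647 / 539328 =-0.01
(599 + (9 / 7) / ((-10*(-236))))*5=9895489 / 3304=2995.00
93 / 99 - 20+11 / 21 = -4282 / 231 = -18.54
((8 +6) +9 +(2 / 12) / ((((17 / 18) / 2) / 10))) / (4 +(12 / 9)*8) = 123 / 68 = 1.81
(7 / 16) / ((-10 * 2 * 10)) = -7 / 3200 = -0.00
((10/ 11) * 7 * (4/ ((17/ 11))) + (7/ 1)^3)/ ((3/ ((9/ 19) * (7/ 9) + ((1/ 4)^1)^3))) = 46.02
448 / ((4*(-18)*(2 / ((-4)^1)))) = 112 / 9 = 12.44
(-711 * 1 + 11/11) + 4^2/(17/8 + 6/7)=-117674/167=-704.63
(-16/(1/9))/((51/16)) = -768/17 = -45.18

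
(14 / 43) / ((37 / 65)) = 910 / 1591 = 0.57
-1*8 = -8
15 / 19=0.79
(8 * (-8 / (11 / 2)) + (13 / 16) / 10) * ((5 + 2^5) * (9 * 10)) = -38478.53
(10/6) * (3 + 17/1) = 100/3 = 33.33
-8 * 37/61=-296/61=-4.85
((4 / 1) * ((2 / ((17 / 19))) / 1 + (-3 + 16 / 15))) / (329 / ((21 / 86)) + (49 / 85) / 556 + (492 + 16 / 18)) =73392 / 111817223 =0.00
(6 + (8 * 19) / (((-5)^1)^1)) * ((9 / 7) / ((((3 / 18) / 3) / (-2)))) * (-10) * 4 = -45174.86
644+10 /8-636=37 /4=9.25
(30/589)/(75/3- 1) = 5/2356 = 0.00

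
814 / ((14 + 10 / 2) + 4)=814 / 23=35.39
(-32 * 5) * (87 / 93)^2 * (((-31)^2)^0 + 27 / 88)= -1934300 / 10571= -182.98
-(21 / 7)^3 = -27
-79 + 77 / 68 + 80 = 145 / 68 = 2.13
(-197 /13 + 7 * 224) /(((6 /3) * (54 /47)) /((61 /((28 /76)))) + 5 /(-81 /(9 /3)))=-9064.71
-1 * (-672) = 672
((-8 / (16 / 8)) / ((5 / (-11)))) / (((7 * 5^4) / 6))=264 / 21875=0.01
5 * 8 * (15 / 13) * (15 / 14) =4500 / 91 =49.45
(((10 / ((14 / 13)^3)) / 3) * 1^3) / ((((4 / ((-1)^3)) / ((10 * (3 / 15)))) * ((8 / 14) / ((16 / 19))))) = -10985 / 5586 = -1.97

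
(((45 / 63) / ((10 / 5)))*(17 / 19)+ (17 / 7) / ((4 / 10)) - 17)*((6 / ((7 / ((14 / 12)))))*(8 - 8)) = 0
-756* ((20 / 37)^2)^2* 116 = -14031360000 / 1874161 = -7486.74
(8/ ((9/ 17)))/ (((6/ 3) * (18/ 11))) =374/ 81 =4.62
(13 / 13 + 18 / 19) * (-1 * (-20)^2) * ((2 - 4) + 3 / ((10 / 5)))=7400 / 19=389.47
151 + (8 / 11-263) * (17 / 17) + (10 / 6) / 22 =-7339 / 66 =-111.20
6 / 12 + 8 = 17 / 2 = 8.50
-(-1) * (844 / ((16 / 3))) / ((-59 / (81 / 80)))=-51273 / 18880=-2.72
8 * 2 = 16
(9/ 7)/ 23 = 0.06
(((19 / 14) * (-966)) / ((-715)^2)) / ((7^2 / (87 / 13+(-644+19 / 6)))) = 21615331 / 651300650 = 0.03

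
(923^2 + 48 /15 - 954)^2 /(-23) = -31485386820.66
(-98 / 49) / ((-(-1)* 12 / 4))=-2 / 3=-0.67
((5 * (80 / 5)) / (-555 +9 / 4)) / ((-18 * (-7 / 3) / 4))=-640 / 46431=-0.01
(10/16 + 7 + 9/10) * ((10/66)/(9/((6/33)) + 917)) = 31/23196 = 0.00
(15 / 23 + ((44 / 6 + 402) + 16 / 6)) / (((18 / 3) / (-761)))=-7222651 / 138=-52338.05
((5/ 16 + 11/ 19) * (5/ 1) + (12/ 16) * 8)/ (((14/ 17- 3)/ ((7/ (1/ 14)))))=-2648107/ 5624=-470.86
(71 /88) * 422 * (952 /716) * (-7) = -12479173 /3938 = -3168.91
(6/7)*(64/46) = 1.19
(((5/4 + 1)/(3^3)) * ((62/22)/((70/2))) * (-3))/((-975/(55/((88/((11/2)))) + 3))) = 3193/24024000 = 0.00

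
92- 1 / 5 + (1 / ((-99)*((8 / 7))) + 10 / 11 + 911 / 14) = 4373431 / 27720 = 157.77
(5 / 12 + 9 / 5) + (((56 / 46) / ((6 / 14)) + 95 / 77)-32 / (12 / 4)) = -464957 / 106260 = -4.38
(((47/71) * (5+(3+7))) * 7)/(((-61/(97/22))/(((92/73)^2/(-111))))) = 675279080/9393518893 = 0.07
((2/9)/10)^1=1/45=0.02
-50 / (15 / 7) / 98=-5 / 21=-0.24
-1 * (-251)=251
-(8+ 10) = -18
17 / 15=1.13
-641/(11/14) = -8974/11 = -815.82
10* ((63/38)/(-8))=-315/152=-2.07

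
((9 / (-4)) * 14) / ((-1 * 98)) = 9 / 28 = 0.32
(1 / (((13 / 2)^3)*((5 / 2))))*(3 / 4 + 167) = 2684 / 10985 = 0.24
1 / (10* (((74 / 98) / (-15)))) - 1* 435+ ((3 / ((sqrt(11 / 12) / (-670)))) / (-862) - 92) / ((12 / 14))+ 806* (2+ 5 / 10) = 2345* sqrt(33) / 4741+ 326491 / 222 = 1473.52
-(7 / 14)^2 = -1 / 4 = -0.25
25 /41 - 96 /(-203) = 9011 /8323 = 1.08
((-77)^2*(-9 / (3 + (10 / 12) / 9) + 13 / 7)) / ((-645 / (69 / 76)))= 23981111 / 2728780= 8.79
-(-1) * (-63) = -63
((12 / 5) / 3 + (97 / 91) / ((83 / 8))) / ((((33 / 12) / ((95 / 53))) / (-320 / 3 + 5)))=-263417520 / 4403399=-59.82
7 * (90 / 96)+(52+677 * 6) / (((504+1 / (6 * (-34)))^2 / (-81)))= 888061185321 / 169134787600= 5.25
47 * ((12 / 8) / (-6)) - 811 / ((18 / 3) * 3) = -2045 / 36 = -56.81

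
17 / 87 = 0.20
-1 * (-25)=25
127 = 127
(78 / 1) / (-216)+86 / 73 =2147 / 2628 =0.82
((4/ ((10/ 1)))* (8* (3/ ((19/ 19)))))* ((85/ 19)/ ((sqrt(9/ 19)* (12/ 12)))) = 272* sqrt(19)/ 19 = 62.40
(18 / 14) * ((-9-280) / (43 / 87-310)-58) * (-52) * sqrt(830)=719139564 * sqrt(830) / 188489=109917.34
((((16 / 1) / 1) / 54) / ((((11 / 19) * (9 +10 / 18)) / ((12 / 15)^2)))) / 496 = 76 / 1099725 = 0.00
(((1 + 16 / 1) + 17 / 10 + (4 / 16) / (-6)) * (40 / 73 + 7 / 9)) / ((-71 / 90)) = -1950169 / 62196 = -31.36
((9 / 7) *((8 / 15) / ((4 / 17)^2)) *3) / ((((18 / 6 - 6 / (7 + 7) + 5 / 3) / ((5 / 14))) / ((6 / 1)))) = 23409 / 1246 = 18.79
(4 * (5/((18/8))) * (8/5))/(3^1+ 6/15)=640/153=4.18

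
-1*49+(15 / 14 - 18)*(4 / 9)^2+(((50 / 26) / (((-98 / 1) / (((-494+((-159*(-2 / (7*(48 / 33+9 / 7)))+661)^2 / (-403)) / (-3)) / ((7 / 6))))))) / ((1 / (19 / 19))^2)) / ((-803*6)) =-16507965908339293 / 315372665713014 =-52.34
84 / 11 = 7.64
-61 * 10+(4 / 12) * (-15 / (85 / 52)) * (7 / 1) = -631.41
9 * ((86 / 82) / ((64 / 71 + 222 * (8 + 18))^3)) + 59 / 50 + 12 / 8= 4398936284893205879 / 1641394136124132800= 2.68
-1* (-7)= 7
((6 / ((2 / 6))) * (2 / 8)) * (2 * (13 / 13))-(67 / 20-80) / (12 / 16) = 556 / 5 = 111.20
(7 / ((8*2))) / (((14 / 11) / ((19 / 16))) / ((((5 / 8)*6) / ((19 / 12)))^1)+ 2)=3465 / 19424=0.18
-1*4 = -4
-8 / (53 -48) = -8 / 5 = -1.60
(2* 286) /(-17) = -572 /17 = -33.65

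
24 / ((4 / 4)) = 24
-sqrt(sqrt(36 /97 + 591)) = -57363^(1 /4) * 97^(3 /4) /97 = -4.93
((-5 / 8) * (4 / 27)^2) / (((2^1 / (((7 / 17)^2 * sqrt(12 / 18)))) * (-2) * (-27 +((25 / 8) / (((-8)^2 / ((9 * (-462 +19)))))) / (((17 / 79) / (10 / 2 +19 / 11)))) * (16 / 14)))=-301840 * sqrt(6) / 10880158072851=-0.00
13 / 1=13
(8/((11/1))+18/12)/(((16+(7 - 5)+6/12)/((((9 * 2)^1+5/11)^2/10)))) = 2019241/492470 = 4.10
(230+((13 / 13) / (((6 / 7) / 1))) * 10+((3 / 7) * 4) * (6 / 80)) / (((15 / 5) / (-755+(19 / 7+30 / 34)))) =-4540327009 / 74970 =-60561.92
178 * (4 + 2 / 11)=8188 / 11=744.36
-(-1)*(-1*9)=-9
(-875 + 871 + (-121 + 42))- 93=-176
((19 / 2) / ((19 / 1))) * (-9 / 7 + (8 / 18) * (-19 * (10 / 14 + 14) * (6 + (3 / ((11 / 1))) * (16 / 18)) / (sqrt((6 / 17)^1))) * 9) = -403142 * sqrt(102) / 693 -9 / 14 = -5875.87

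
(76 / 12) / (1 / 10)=190 / 3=63.33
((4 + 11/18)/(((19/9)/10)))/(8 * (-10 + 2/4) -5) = -415/1539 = -0.27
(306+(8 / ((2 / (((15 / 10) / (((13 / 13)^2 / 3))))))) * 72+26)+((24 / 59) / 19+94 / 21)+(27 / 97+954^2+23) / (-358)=-371870095217 / 408742383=-909.79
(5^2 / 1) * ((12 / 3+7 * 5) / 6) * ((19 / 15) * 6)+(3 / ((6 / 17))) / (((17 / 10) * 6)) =7415 / 6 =1235.83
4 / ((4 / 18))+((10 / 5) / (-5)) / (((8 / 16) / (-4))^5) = 65626 / 5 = 13125.20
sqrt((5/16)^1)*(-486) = -243*sqrt(5)/2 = -271.68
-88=-88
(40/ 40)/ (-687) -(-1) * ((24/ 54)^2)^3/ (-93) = -17412655/ 11318098977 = -0.00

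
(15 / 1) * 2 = 30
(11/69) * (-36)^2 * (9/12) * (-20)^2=61982.61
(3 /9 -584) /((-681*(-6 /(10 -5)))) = -8755 /12258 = -0.71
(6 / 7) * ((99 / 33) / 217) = 18 / 1519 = 0.01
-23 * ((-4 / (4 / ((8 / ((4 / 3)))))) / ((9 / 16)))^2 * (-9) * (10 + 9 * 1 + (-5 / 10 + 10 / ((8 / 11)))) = 759552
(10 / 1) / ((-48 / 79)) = -395 / 24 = -16.46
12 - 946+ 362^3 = 47436994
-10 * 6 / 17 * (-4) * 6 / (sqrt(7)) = 1440 * sqrt(7) / 119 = 32.02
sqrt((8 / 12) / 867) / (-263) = -0.00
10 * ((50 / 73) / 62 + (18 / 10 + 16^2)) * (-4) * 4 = -93348224 / 2263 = -41249.77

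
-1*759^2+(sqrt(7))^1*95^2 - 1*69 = -576150+9025*sqrt(7) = -552272.09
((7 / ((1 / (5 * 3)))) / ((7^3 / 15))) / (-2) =-225 / 98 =-2.30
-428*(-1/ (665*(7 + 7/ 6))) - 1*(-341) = 341.08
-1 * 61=-61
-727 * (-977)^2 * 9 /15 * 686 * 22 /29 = -31418944387908 /145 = -216682375089.02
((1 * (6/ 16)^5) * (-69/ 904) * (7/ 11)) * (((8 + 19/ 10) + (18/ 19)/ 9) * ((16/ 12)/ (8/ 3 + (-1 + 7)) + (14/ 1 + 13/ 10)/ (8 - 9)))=39938205951/ 731670118400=0.05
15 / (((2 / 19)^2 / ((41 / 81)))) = 74005 / 108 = 685.23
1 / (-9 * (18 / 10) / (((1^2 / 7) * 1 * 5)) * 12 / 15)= -125 / 2268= -0.06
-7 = -7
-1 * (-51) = 51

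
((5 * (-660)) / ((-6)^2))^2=8402.78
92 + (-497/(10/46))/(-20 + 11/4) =3368/15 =224.53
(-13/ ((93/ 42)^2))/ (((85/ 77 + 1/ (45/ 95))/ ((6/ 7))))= -378378/ 535277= -0.71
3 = 3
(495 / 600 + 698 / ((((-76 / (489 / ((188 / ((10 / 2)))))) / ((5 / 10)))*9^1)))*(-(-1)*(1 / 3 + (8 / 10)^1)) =-21171137 / 3214800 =-6.59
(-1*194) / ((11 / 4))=-776 / 11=-70.55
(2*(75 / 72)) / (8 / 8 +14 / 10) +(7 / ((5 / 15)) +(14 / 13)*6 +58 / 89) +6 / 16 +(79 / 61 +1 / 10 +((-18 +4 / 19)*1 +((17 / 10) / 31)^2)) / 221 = 2309372426931989 / 78866325111600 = 29.28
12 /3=4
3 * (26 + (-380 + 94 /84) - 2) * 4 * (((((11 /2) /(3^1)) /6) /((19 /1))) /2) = -163955 /4788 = -34.24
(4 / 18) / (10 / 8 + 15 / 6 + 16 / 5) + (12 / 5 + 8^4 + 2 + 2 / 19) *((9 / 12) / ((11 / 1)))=365535211 / 1307295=279.61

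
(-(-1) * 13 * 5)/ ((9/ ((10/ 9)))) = 650/ 81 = 8.02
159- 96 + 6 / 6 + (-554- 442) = -932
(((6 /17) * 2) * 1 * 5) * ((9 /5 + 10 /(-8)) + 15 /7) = 1131 /119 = 9.50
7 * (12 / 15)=28 / 5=5.60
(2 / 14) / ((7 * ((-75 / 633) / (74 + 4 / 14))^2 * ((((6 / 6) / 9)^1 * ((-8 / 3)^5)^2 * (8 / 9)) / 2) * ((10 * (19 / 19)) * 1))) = 35987293121481 / 40282095616000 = 0.89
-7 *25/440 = -35/88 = -0.40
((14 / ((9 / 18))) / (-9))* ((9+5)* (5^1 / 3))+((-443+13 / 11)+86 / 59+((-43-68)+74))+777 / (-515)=-4976582306 / 9024345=-551.46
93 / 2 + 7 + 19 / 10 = 277 / 5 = 55.40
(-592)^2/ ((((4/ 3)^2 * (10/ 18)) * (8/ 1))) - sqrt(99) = 221778/ 5 - 3 * sqrt(11) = 44345.65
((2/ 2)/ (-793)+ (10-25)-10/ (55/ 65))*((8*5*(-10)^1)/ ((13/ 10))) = 935784000/ 113399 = 8252.14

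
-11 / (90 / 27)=-33 / 10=-3.30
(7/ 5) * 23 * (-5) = -161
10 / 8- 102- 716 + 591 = -903 / 4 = -225.75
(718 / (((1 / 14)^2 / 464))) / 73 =65297792 / 73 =894490.30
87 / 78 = 29 / 26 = 1.12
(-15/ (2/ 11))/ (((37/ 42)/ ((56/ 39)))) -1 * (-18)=-56022/ 481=-116.47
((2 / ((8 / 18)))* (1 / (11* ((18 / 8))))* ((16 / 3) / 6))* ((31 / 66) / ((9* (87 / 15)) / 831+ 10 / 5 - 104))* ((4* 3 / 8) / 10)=-17174 / 153748287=-0.00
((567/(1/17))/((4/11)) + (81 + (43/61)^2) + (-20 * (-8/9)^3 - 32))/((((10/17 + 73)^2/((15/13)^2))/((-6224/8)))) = -810287552546696225/159432188843538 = -5082.33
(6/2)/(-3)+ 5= 4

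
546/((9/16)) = 970.67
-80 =-80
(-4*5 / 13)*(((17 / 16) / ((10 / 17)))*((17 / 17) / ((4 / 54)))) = -37.51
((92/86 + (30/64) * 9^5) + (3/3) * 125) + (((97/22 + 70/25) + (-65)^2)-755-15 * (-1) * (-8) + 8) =2358983259/75680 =31170.50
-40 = -40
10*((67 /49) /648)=335 /15876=0.02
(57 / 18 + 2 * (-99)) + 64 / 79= -91967 / 474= -194.02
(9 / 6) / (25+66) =3 / 182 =0.02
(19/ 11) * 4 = 76/ 11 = 6.91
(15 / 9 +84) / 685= 257 / 2055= 0.13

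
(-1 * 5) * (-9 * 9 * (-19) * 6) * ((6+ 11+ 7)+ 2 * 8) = -1846800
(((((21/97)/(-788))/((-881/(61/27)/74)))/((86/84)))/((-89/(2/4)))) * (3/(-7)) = 15799/128855311966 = 0.00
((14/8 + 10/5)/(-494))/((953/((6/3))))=-15/941564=-0.00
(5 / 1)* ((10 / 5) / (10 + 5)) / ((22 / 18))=6 / 11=0.55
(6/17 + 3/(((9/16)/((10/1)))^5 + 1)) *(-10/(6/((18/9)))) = -19922945180980/1782580203833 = -11.18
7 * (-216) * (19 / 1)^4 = -197045352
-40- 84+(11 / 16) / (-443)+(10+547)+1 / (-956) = 733511455 / 1694032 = 433.00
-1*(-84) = 84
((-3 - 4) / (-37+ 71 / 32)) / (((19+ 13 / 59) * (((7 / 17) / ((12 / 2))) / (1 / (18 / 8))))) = 128384 / 1893213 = 0.07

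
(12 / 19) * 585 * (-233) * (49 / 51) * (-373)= 9964985940 / 323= 30851349.66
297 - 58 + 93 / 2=571 / 2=285.50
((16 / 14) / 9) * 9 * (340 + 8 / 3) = 8224 / 21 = 391.62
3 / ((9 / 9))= 3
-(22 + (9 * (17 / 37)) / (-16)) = -12871 / 592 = -21.74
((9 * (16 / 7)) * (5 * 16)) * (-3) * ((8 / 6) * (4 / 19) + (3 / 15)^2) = -1052928 / 665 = -1583.35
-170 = -170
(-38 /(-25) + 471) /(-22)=-11813 /550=-21.48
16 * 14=224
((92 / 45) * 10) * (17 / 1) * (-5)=-15640 / 9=-1737.78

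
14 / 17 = 0.82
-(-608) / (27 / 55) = 1238.52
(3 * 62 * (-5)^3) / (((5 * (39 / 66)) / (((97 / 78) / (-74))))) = 826925 / 6253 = 132.24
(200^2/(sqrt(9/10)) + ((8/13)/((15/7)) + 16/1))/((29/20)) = 12704/1131 + 800000 * sqrt(10)/87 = 29089.65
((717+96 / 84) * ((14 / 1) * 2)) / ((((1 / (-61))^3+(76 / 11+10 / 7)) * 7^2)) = 50205473428 / 1020052075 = 49.22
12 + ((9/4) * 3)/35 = 1707/140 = 12.19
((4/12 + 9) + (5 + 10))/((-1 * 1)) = -73/3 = -24.33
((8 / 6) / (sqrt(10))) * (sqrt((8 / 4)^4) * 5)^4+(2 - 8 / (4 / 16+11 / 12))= -34 / 7+64000 * sqrt(10) / 3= 67457.07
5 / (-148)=-5 / 148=-0.03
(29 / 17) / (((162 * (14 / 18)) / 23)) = 667 / 2142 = 0.31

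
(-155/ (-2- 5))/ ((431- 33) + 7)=31/ 567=0.05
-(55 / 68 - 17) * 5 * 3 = 16515 / 68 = 242.87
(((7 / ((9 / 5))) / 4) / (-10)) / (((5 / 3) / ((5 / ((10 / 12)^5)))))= -2268 / 3125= -0.73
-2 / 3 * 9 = -6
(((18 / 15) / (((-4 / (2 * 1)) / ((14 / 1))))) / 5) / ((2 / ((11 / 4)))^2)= -2541 / 800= -3.18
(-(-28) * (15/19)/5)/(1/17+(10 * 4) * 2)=1428/25859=0.06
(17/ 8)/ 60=17/ 480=0.04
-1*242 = -242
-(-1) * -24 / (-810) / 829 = 4 / 111915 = 0.00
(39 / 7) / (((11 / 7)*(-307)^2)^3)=1911 / 1114315850979651419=0.00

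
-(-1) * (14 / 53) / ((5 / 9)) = 0.48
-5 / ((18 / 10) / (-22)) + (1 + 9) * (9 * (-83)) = -66680 / 9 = -7408.89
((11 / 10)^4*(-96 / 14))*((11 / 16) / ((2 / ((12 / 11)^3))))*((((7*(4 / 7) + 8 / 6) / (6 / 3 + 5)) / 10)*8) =-418176 / 153125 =-2.73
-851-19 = -870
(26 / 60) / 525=13 / 15750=0.00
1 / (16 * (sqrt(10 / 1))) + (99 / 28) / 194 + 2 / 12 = sqrt(10) / 160 + 3013 / 16296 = 0.20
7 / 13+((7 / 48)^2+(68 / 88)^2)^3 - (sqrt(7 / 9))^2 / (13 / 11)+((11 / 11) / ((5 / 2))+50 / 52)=2082048999952677689 / 1408370409744629760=1.48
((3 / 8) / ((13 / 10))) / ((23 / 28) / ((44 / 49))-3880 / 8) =-660 / 1107587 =-0.00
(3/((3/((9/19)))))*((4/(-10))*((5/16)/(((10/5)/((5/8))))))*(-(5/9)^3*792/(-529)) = -6875/1447344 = -0.00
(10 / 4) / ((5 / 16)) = 8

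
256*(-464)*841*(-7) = 699281408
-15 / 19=-0.79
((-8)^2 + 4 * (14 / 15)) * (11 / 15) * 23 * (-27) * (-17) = 13109448 / 25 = 524377.92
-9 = -9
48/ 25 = 1.92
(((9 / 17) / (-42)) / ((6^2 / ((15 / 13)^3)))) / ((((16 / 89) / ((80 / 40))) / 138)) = -6908625 / 8366176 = -0.83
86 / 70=43 / 35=1.23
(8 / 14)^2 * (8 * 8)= 20.90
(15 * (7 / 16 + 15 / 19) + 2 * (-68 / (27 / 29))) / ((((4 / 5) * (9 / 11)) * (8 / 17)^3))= -283161270865 / 151289856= -1871.65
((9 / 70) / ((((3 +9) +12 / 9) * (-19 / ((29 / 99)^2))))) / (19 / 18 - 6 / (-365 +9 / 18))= -68121 / 1676890600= -0.00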